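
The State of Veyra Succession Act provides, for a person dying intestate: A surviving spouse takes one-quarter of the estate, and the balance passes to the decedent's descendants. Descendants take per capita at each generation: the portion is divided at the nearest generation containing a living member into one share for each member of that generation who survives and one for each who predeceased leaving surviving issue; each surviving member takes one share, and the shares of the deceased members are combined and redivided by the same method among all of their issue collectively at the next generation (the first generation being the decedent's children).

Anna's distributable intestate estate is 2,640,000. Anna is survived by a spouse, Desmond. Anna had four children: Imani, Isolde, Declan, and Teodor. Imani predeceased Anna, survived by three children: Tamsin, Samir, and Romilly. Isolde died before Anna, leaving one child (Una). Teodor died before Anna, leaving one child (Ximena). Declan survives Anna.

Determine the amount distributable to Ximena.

Ximena receives 297,000.

Desmond takes one-quarter of 2,640,000 = 660,000. The remaining 1,980,000 passes to the descendants.
The descendants' portion (1,980,000) is divided at the children's generation into 4 shares of 495,000. Declan takes 495,000. The 3 shares of the deceased (Imani, Isolde, and Teodor) are combined into a pool of 1,485,000.
That pool (1,485,000) is divided at the grandchildren's generation equally among Tamsin, Samir, Romilly, Una, and Ximena: 297,000 each.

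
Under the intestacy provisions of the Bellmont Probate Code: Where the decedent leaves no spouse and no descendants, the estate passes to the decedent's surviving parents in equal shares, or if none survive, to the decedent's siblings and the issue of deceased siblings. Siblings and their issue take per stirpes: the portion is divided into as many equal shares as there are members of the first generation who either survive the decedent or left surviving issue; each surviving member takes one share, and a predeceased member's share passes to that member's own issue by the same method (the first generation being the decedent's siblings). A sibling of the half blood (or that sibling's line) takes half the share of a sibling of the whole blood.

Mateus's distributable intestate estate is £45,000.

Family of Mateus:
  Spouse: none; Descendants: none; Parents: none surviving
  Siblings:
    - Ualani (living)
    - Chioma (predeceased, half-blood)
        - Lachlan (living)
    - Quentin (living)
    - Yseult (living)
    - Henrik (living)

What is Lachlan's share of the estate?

Lachlan receives £5,000.

The entire £45,000 passes to the siblings and their issue.
Counting each half-blood sibling's line as half a unit, there are 9/2 units in £45,000, so one unit is £10,000. Whole-blood lines (Ualani, Quentin, Yseult, and Henrik) take £10,000 each; half-blood lines (Chioma) take £5,000 each.
Chioma's share (£5,000) passes entirely to Lachlan.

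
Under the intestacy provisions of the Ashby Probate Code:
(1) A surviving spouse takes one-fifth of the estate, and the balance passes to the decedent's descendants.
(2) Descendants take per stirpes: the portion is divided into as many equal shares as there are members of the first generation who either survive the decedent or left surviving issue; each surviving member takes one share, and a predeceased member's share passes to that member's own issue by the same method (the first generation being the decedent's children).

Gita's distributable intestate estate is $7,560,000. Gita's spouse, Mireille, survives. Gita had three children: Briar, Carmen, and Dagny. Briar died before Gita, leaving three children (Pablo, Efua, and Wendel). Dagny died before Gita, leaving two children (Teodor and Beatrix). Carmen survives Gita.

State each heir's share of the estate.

Mireille: $1,512,000; Pablo: $672,000; Efua: $672,000; Wendel: $672,000; Carmen: $2,016,000; Teodor: $1,008,000; Beatrix: $1,008,000

Mireille takes one-fifth of $7,560,000 = $1,512,000. The remaining $6,048,000 passes to the descendants.
The descendants' portion ($6,048,000) is divided into 3 shares of $2,016,000: Carmen takes $2,016,000; Briar's $2,016,000 share passes to Briar's issue; Dagny's $2,016,000 share passes to Dagny's issue.
Briar's share ($2,016,000) is divided into 3 shares of $672,000: Pablo, Efua, and Wendel each take $672,000.
Dagny's share ($2,016,000) is divided into 2 shares of $1,008,000: Teodor and Beatrix each take $1,008,000.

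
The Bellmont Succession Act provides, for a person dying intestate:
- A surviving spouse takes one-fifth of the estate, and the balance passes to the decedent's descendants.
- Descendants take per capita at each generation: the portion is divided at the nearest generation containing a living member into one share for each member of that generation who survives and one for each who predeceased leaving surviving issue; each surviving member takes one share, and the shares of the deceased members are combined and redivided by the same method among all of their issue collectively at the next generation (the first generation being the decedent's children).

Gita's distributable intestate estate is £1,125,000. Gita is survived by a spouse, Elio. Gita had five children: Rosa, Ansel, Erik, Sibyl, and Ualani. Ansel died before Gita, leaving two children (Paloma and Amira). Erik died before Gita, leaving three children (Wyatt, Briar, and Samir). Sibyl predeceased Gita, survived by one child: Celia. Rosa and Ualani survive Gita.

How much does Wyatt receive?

Elio takes one-fifth of £1,125,000 = £225,000. The remaining £900,000 passes to the descendants.
The descendants' portion (£900,000) is divided at the children's generation into 5 shares of £180,000. Rosa and Ualani each take £180,000. The 3 shares of the deceased (Ansel, Erik, and Sibyl) are combined into a pool of £540,000.
That pool (£540,000) is divided at the grandchildren's generation equally among Paloma, Amira, Wyatt, Briar, Samir, and Celia: £90,000 each.

Wyatt receives £90,000.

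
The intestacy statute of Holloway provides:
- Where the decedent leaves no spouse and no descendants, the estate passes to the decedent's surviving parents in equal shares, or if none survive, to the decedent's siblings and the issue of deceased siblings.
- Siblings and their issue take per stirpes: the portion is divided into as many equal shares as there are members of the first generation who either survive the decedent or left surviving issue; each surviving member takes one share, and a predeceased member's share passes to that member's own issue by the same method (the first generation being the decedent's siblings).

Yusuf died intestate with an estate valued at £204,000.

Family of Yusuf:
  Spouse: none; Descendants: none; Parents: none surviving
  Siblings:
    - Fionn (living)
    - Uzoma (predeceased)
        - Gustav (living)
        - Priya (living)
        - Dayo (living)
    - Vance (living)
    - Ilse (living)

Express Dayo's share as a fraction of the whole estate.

The entire £204,000 passes to the siblings and their issue.
That amount (£204,000) is divided into 4 shares of £51,000: Fionn, Vance, and Ilse each take £51,000; Uzoma's £51,000 share passes to Uzoma's issue.
Uzoma's share (£51,000) is divided into 3 shares of £17,000: Gustav, Priya, and Dayo each take £17,000.

Dayo receives 1/12 of the estate.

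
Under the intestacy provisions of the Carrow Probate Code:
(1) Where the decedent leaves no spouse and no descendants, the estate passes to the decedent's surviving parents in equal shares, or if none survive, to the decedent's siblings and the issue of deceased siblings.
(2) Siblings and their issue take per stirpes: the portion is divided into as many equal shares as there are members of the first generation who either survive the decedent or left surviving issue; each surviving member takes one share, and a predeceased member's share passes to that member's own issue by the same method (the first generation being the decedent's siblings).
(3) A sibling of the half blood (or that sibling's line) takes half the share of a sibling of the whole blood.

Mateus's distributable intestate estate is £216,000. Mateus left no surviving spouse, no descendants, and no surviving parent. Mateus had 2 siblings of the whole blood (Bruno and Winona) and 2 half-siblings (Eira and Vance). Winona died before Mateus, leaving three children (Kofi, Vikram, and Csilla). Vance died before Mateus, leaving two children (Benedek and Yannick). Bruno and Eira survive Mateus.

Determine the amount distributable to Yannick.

Yannick receives £18,000.

The entire £216,000 passes to the siblings and their issue.
Counting each half-blood sibling's line as half a unit, there are 3 units in £216,000, so one unit is £72,000. Whole-blood lines (Bruno and Winona) take £72,000 each; half-blood lines (Eira and Vance) take £36,000 each.
Winona's share (£72,000) is divided into 3 shares of £24,000: Kofi, Vikram, and Csilla each take £24,000.
Vance's share (£36,000) is divided into 2 shares of £18,000: Benedek and Yannick each take £18,000.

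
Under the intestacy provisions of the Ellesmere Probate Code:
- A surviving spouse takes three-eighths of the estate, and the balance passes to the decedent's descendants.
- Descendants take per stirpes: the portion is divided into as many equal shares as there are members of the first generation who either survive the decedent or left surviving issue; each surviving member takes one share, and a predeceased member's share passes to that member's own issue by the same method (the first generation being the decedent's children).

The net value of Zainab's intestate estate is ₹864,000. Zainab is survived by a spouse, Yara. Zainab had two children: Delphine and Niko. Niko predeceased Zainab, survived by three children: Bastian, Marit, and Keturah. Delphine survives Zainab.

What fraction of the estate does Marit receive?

Marit receives 5/48 of the estate.

Yara takes three-eighths of ₹864,000 = ₹324,000. The remaining ₹540,000 passes to the descendants.
The descendants' portion (₹540,000) is divided into 2 shares of ₹270,000: Delphine takes ₹270,000; Niko's ₹270,000 share passes to Niko's issue.
Niko's share (₹270,000) is divided into 3 shares of ₹90,000: Bastian, Marit, and Keturah each take ₹90,000.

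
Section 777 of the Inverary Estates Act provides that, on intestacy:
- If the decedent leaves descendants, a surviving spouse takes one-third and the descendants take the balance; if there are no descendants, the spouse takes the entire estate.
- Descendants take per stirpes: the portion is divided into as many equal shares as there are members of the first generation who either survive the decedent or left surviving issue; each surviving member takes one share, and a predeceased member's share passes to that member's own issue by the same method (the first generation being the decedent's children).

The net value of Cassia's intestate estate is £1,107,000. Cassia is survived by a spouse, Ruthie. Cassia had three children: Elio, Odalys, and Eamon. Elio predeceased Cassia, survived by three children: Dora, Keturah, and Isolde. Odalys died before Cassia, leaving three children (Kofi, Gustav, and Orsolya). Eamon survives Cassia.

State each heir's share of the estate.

Ruthie: £369,000; Dora: £82,000; Keturah: £82,000; Isolde: £82,000; Kofi: £82,000; Gustav: £82,000; Orsolya: £82,000; Eamon: £246,000

Ruthie takes one-third of £1,107,000 = £369,000. The remaining £738,000 passes to the descendants.
The descendants' portion (£738,000) is divided into 3 shares of £246,000: Eamon takes £246,000; Elio's £246,000 share passes to Elio's issue; Odalys's £246,000 share passes to Odalys's issue.
Elio's share (£246,000) is divided into 3 shares of £82,000: Dora, Keturah, and Isolde each take £82,000.
Odalys's share (£246,000) is divided into 3 shares of £82,000: Kofi, Gustav, and Orsolya each take £82,000.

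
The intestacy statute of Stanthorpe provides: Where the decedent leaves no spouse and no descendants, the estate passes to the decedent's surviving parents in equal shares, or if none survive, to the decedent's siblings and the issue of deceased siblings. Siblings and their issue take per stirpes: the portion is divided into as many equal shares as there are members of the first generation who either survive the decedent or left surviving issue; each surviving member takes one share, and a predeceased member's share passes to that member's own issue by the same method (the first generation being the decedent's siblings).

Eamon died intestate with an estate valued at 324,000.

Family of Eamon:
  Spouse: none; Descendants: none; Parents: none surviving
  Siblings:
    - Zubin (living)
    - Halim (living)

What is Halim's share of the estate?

Halim receives 162,000.

The entire 324,000 passes to the siblings and their issue.
That amount (324,000) is divided into 2 shares of 162,000: Zubin and Halim each take 162,000.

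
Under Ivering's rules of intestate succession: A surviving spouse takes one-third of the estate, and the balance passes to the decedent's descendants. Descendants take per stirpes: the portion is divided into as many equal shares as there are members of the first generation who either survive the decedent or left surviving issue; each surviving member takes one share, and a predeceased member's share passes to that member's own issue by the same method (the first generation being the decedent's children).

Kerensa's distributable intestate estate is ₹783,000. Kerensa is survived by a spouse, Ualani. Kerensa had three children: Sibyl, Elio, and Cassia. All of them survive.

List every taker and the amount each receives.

Ualani takes one-third of ₹783,000 = ₹261,000. The remaining ₹522,000 passes to the descendants.
The descendants' portion (₹522,000) is divided into 3 shares of ₹174,000: Sibyl, Elio, and Cassia each take ₹174,000.

Ualani: ₹261,000; Sibyl: ₹174,000; Elio: ₹174,000; Cassia: ₹174,000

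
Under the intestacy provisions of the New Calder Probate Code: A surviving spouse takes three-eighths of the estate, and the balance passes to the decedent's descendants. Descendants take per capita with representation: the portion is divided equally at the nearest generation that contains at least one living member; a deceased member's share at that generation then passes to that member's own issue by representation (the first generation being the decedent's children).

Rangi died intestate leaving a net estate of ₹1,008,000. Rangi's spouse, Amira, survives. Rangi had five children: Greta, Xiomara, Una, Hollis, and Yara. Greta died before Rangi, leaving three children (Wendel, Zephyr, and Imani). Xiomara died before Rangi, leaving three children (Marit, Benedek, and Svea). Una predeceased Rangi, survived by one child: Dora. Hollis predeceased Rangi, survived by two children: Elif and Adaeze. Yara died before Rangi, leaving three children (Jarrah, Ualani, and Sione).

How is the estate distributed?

Amira: ₹378,000; Wendel: ₹52,500; Zephyr: ₹52,500; Imani: ₹52,500; Marit: ₹52,500; Benedek: ₹52,500; Svea: ₹52,500; Dora: ₹52,500; Elif: ₹52,500; Adaeze: ₹52,500; Jarrah: ₹52,500; Ualani: ₹52,500; Sione: ₹52,500

Amira takes three-eighths of ₹1,008,000 = ₹378,000. The remaining ₹630,000 passes to the descendants.
No child survives, so the initial division is made at the grandchildren's generation.
The descendants' portion (₹630,000) is divided into 12 shares of ₹52,500: Wendel, Zephyr, Imani, Marit, Benedek, Svea, Dora, Elif, Adaeze, Jarrah, Ualani, and Sione each take ₹52,500.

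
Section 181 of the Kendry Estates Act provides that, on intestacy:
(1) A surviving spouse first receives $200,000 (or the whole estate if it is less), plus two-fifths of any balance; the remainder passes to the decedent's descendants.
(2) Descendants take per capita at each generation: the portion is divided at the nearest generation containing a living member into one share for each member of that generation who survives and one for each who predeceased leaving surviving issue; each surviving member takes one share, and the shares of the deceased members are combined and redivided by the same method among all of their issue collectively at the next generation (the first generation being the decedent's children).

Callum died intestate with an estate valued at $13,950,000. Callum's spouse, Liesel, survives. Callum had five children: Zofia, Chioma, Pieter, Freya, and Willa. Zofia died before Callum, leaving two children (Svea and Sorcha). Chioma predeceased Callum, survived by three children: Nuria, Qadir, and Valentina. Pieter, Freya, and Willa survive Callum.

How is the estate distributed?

Liesel: $5,700,000; Svea: $660,000; Sorcha: $660,000; Nuria: $660,000; Qadir: $660,000; Valentina: $660,000; Pieter: $1,650,000; Freya: $1,650,000; Willa: $1,650,000

Liesel first takes $200,000, leaving a balance of $13,750,000. Liesel then takes two-fifths of the balance ($5,500,000), for a total of $5,700,000. The remaining $8,250,000 passes to the descendants.
The descendants' portion ($8,250,000) is divided at the children's generation into 5 shares of $1,650,000. Pieter, Freya, and Willa each take $1,650,000. The 2 shares of the deceased (Zofia and Chioma) are combined into a pool of $3,300,000.
That pool ($3,300,000) is divided at the grandchildren's generation equally among Svea, Sorcha, Nuria, Qadir, and Valentina: $660,000 each.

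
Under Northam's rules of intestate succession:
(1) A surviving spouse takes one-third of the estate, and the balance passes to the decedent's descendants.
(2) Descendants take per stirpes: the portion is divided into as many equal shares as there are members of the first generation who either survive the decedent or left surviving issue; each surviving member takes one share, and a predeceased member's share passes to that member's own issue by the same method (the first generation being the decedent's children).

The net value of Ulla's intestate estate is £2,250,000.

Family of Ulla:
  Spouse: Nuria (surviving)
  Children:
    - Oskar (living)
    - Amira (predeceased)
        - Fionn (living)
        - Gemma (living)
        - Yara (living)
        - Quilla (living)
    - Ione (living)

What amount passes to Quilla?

Quilla receives £125,000.

Nuria takes one-third of £2,250,000 = £750,000. The remaining £1,500,000 passes to the descendants.
The descendants' portion (£1,500,000) is divided into 3 shares of £500,000: Oskar and Ione each take £500,000; Amira's £500,000 share passes to Amira's issue.
Amira's share (£500,000) is divided into 4 shares of £125,000: Fionn, Gemma, Yara, and Quilla each take £125,000.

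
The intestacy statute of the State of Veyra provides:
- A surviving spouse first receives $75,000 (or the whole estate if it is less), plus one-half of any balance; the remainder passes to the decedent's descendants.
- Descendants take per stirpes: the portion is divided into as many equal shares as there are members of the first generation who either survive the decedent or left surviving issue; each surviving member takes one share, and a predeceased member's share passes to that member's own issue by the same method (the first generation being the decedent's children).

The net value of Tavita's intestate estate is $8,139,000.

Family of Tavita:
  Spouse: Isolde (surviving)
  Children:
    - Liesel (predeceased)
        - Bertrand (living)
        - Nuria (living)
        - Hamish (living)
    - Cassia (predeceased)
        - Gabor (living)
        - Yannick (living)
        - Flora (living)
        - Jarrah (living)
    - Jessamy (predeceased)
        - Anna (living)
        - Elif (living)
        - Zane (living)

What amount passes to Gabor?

Gabor receives $336,000.

Isolde first takes $75,000, leaving a balance of $8,064,000. Isolde then takes one-half of the balance ($4,032,000), for a total of $4,107,000. The remaining $4,032,000 passes to the descendants.
The descendants' portion ($4,032,000) is divided into 3 shares of $1,344,000: Liesel's $1,344,000 share passes to Liesel's issue; Cassia's $1,344,000 share passes to Cassia's issue; Jessamy's $1,344,000 share passes to Jessamy's issue.
Liesel's share ($1,344,000) is divided into 3 shares of $448,000: Bertrand, Nuria, and Hamish each take $448,000.
Cassia's share ($1,344,000) is divided into 4 shares of $336,000: Gabor, Yannick, Flora, and Jarrah each take $336,000.
Jessamy's share ($1,344,000) is divided into 3 shares of $448,000: Anna, Elif, and Zane each take $448,000.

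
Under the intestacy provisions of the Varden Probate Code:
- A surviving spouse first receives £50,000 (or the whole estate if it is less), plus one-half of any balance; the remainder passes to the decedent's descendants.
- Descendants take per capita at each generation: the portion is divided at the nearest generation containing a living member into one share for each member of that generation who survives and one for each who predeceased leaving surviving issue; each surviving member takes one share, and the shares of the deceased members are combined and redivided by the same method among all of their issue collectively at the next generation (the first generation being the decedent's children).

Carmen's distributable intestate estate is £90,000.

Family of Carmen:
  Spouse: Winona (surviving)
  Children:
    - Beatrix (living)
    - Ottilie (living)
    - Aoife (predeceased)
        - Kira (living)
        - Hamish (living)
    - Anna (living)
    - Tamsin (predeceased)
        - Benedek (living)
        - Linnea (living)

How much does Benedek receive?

Winona first takes £50,000, leaving a balance of £40,000. Winona then takes one-half of the balance (£20,000), for a total of £70,000. The remaining £20,000 passes to the descendants.
The descendants' portion (£20,000) is divided at the children's generation into 5 shares of £4,000. Beatrix, Ottilie, and Anna each take £4,000. The 2 shares of the deceased (Aoife and Tamsin) are combined into a pool of £8,000.
That pool (£8,000) is divided at the grandchildren's generation equally among Kira, Hamish, Benedek, and Linnea: £2,000 each.

Benedek receives £2,000.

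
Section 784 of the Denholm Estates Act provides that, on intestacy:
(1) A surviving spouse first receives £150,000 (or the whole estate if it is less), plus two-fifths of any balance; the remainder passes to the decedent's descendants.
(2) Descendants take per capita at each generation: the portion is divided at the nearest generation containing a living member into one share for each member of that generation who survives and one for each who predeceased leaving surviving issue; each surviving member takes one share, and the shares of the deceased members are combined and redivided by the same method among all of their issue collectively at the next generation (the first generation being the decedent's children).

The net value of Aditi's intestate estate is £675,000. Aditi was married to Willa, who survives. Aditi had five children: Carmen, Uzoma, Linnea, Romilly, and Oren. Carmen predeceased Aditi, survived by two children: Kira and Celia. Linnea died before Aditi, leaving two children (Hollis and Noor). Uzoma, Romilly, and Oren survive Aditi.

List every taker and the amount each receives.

Willa first takes £150,000, leaving a balance of £525,000. Willa then takes two-fifths of the balance (£210,000), for a total of £360,000. The remaining £315,000 passes to the descendants.
The descendants' portion (£315,000) is divided at the children's generation into 5 shares of £63,000. Uzoma, Romilly, and Oren each take £63,000. The 2 shares of the deceased (Carmen and Linnea) are combined into a pool of £126,000.
That pool (£126,000) is divided at the grandchildren's generation equally among Kira, Celia, Hollis, and Noor: £31,500 each.

Willa: £360,000; Kira: £31,500; Celia: £31,500; Uzoma: £63,000; Hollis: £31,500; Noor: £31,500; Romilly: £63,000; Oren: £63,000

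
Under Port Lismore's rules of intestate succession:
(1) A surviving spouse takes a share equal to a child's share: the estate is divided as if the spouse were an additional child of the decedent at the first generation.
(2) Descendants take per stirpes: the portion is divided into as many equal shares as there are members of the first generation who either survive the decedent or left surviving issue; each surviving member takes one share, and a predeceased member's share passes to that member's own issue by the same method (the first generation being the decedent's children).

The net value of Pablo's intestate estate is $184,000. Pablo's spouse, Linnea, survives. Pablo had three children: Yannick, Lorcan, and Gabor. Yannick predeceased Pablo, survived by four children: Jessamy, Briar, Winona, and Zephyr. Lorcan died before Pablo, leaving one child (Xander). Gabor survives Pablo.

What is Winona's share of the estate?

The spouse counts as an additional share at the children's level, so there are 4 primary shares of $46,000. Linnea takes one such share ($46,000).
The children's combined portion ($138,000) is divided into 3 shares of $46,000: Gabor takes $46,000; Yannick's $46,000 share passes to Yannick's issue; Lorcan's $46,000 share passes to Lorcan's issue.
Yannick's share ($46,000) is divided into 4 shares of $11,500: Jessamy, Briar, Winona, and Zephyr each take $11,500.
Lorcan's share ($46,000) passes entirely to Xander.

Winona receives $11,500.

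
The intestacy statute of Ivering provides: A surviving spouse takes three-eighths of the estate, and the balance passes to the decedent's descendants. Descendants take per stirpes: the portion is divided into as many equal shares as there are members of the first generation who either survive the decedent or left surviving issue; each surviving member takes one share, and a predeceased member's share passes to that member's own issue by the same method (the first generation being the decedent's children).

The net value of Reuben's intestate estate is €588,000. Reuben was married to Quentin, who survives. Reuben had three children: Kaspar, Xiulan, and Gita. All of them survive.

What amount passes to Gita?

Quentin takes three-eighths of €588,000 = €220,500. The remaining €367,500 passes to the descendants.
The descendants' portion (€367,500) is divided into 3 shares of €122,500: Kaspar, Xiulan, and Gita each take €122,500.

Gita receives €122,500.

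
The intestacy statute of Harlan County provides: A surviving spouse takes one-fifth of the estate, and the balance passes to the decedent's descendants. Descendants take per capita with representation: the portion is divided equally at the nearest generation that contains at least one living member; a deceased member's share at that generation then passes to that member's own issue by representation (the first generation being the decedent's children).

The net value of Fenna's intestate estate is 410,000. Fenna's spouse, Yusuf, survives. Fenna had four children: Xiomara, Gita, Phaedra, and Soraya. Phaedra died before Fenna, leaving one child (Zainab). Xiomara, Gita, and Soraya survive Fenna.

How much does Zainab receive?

Yusuf takes one-fifth of 410,000 = 82,000. The remaining 328,000 passes to the descendants.
The descendants' portion (328,000) is divided into 4 shares of 82,000: Xiomara, Gita, and Soraya each take 82,000; Phaedra's 82,000 share passes to Phaedra's issue.
Phaedra's share (82,000) passes entirely to Zainab.

Zainab receives 82,000.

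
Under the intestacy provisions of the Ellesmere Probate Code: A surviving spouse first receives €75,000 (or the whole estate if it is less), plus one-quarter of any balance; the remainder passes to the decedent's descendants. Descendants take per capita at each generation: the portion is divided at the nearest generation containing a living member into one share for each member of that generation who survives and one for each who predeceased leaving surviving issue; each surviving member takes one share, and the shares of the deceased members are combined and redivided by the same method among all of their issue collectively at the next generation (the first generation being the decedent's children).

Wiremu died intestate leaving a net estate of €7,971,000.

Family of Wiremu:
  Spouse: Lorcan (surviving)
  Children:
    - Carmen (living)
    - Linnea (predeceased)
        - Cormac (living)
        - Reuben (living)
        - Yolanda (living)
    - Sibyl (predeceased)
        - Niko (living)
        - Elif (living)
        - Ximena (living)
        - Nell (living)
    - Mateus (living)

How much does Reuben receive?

Lorcan first takes €75,000, leaving a balance of €7,896,000. Lorcan then takes one-quarter of the balance (€1,974,000), for a total of €2,049,000. The remaining €5,922,000 passes to the descendants.
The descendants' portion (€5,922,000) is divided at the children's generation into 4 shares of €1,480,500. Carmen and Mateus each take €1,480,500. The 2 shares of the deceased (Linnea and Sibyl) are combined into a pool of €2,961,000.
That pool (€2,961,000) is divided at the grandchildren's generation equally among Cormac, Reuben, Yolanda, Niko, Elif, Ximena, and Nell: €423,000 each.

Reuben receives €423,000.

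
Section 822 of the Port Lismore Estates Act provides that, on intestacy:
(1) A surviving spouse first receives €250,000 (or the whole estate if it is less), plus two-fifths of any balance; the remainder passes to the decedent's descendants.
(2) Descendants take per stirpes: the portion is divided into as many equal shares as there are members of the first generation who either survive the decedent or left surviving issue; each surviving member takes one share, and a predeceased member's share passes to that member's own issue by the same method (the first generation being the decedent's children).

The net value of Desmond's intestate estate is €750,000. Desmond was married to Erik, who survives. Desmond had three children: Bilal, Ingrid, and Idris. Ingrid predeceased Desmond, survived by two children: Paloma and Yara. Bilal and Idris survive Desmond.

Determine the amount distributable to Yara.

Yara receives €50,000.

Erik first takes €250,000, leaving a balance of €500,000. Erik then takes two-fifths of the balance (€200,000), for a total of €450,000. The remaining €300,000 passes to the descendants.
The descendants' portion (€300,000) is divided into 3 shares of €100,000: Bilal and Idris each take €100,000; Ingrid's €100,000 share passes to Ingrid's issue.
Ingrid's share (€100,000) is divided into 2 shares of €50,000: Paloma and Yara each take €50,000.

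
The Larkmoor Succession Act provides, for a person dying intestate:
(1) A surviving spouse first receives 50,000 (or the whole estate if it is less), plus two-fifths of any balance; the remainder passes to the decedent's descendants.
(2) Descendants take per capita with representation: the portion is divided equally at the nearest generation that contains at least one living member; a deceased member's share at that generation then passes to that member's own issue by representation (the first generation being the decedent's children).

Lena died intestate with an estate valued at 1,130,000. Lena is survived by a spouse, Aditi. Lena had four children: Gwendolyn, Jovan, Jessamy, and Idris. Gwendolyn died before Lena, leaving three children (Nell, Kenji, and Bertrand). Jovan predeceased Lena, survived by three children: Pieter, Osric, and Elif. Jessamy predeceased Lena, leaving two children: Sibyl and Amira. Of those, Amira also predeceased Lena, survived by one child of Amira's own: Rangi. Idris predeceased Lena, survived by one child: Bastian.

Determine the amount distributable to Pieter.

Pieter receives 72,000.

Aditi first takes 50,000, leaving a balance of 1,080,000. Aditi then takes two-fifths of the balance (432,000), for a total of 482,000. The remaining 648,000 passes to the descendants.
No child survives, so the initial division is made at the grandchildren's generation.
The descendants' portion (648,000) is divided into 9 shares of 72,000: Nell, Kenji, Bertrand, Pieter, Osric, Elif, Sibyl, and Bastian each take 72,000; Amira's 72,000 share passes to Amira's issue.
Amira's share (72,000) passes entirely to Rangi.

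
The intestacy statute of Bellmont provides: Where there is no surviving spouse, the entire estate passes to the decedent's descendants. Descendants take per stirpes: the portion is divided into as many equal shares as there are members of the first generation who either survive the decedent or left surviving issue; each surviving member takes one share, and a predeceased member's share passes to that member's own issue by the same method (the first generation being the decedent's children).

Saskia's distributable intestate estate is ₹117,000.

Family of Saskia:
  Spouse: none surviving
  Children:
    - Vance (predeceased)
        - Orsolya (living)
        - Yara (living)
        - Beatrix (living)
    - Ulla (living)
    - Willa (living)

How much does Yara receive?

Yara receives ₹13,000.

The entire ₹117,000 passes to the descendants.
That amount (₹117,000) is divided into 3 shares of ₹39,000: Ulla and Willa each take ₹39,000; Vance's ₹39,000 share passes to Vance's issue.
Vance's share (₹39,000) is divided into 3 shares of ₹13,000: Orsolya, Yara, and Beatrix each take ₹13,000.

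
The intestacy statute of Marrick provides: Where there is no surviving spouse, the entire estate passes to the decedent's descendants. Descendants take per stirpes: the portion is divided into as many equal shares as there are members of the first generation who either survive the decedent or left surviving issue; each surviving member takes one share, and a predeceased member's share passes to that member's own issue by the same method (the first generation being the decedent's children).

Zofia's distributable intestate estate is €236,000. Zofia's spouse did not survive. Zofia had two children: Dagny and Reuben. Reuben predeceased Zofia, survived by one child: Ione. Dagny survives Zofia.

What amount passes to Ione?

Ione receives €118,000.

The entire €236,000 passes to the descendants.
That amount (€236,000) is divided into 2 shares of €118,000: Dagny takes €118,000; Reuben's €118,000 share passes to Reuben's issue.
Reuben's share (€118,000) passes entirely to Ione.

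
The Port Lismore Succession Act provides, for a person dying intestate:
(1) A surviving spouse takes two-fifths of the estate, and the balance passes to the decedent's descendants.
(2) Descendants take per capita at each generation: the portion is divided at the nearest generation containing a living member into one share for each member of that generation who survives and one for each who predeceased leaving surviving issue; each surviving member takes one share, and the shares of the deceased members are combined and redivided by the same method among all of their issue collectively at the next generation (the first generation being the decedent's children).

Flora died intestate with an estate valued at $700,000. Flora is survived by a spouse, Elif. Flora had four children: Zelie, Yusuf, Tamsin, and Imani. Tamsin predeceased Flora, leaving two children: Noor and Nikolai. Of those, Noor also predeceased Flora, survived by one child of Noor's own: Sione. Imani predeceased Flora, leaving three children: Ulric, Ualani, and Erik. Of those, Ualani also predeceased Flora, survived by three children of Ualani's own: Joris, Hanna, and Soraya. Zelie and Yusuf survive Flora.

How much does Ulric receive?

Ulric receives $42,000.

Elif takes two-fifths of $700,000 = $280,000. The remaining $420,000 passes to the descendants.
The descendants' portion ($420,000) is divided at the children's generation into 4 shares of $105,000. Zelie and Yusuf each take $105,000. The 2 shares of the deceased (Tamsin and Imani) are combined into a pool of $210,000.
That pool ($210,000) is divided at the grandchildren's generation into 5 shares of $42,000. Nikolai, Ulric, and Erik each take $42,000. The 2 shares of the deceased (Noor and Ualani) are combined into a pool of $84,000.
That pool ($84,000) is divided at the great-grandchildren's generation equally among Sione, Joris, Hanna, and Soraya: $21,000 each.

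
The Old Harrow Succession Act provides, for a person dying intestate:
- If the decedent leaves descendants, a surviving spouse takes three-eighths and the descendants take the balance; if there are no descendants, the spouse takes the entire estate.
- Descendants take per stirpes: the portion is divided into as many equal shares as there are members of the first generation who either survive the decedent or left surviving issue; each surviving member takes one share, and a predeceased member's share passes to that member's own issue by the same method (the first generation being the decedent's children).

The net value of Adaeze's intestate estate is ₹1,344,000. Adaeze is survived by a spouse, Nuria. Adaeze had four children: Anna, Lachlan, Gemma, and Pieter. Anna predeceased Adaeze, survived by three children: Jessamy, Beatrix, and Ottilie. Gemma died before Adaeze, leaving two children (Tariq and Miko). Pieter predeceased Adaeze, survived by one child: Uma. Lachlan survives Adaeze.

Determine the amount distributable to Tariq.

Nuria takes three-eighths of ₹1,344,000 = ₹504,000. The remaining ₹840,000 passes to the descendants.
The descendants' portion (₹840,000) is divided into 4 shares of ₹210,000: Lachlan takes ₹210,000; Anna's ₹210,000 share passes to Anna's issue; Gemma's ₹210,000 share passes to Gemma's issue; Pieter's ₹210,000 share passes to Pieter's issue.
Anna's share (₹210,000) is divided into 3 shares of ₹70,000: Jessamy, Beatrix, and Ottilie each take ₹70,000.
Gemma's share (₹210,000) is divided into 2 shares of ₹105,000: Tariq and Miko each take ₹105,000.
Pieter's share (₹210,000) passes entirely to Uma.

Tariq receives ₹105,000.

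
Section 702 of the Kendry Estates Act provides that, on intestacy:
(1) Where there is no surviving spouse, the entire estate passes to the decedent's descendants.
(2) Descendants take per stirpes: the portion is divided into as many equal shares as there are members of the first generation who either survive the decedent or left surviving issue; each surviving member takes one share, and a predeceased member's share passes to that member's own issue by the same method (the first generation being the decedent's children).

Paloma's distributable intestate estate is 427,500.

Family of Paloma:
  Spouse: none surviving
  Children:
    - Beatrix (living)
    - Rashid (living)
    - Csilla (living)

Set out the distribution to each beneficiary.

The entire 427,500 passes to the descendants.
That amount (427,500) is divided into 3 shares of 142,500: Beatrix, Rashid, and Csilla each take 142,500.

Beatrix: 142,500; Rashid: 142,500; Csilla: 142,500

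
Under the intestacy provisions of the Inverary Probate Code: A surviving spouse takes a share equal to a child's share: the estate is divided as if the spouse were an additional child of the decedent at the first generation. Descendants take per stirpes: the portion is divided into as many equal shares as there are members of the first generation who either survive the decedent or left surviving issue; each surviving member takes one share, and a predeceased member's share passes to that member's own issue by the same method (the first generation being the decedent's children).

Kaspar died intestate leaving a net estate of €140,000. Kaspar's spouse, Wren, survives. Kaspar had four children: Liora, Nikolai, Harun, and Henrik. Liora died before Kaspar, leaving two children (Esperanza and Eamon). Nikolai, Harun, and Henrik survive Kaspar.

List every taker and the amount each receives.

Wren: €28,000; Esperanza: €14,000; Eamon: €14,000; Nikolai: €28,000; Harun: €28,000; Henrik: €28,000

The spouse counts as an additional share at the children's level, so there are 5 primary shares of €28,000. Wren takes one such share (€28,000).
The children's combined portion (€112,000) is divided into 4 shares of €28,000: Nikolai, Harun, and Henrik each take €28,000; Liora's €28,000 share passes to Liora's issue.
Liora's share (€28,000) is divided into 2 shares of €14,000: Esperanza and Eamon each take €14,000.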